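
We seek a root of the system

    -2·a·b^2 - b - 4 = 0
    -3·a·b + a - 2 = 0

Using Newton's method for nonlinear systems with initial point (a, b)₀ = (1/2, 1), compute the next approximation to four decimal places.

(0.5000, -1.0000)

At (1/2, 1): F = (-6.0000, -3.0000).
Jacobian J = [[-2·b^2, -4·a·b - 1], [-3·b + 1, -3·a]].
At the point, J = [[-2.0000, -3.0000], [-2.0000, -1.5000]] (det J = -3.0000).
Solving J·Δ = −F gives Δ = (0.0000, -2.0000).
Then the next iterate is (a, b)₁ = (0.5000, -1.0000).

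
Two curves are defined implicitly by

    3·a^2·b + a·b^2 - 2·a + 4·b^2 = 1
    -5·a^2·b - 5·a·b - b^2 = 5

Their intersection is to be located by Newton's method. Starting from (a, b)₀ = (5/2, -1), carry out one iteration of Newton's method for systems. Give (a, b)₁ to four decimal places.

(1.4004, -0.8860)

At (5/2, -1): F = (-18.2500, 37.7500).
Jacobian J = [[6·a·b + b^2 - 2, 3·a^2 + 2·a·b + 8·b], [-10·a·b - 5·b, -5·a^2 - 5·a - 2·b]].
At the point, J = [[-16.0000, 5.7500], [30.0000, -41.7500]] (det J = 495.5000).
Solving J·Δ = −F gives Δ = (-1.0996, 0.1140).
Then the next iterate is (a, b)₁ = (1.4004, -0.8860).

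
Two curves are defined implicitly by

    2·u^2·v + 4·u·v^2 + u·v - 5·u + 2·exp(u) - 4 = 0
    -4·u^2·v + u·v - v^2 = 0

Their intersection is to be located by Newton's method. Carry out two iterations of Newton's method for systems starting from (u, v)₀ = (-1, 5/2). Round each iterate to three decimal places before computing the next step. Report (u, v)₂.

(-0.213, 1.113)

At (-1, 5/2): F = (-20.76424, -18.750).
Jacobian J = [[4·u·v + 4·v^2 + v + 2·exp(u) - 5, 2·u^2 + 8·u·v + u], [-8·u·v + v, -4·u^2 + u - 2·v]].
At the point, J = [[13.23576, -19.000], [22.500, -10.000]] (det J = 295.14241).
Solving J·Δ = −F gives Δ = (0.504, -0.742).
Then the next iterate is (u, v)₁ = (-0.496, 1.758).
Round to (-0.496, 1.758) and repeat: F = (-6.44073, -5.69252), J = [[6.85031, -6.97971], [8.73374, -4.99606]].
Δ = (0.283, -0.645), so (u, v)₂ = (-0.213, 1.113).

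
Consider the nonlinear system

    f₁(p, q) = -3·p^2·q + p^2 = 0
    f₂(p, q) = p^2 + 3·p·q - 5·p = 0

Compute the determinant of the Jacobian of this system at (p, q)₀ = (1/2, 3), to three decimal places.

J = [[-6·p·q + 2·p, -3·p^2], [2·p + 3·q - 5, 3·p]].
At the point, J = [[-8.000, -0.750], [5.000, 1.500]].
det J = -8.250.

-8.250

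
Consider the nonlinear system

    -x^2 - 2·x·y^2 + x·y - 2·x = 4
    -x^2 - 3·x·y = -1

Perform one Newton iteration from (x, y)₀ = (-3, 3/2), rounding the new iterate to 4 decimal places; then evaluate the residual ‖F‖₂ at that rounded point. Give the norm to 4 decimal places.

26.9491

At (-3, 3/2): F = (2.0000, 5.5000).
Jacobian J = [[-2·x - 2·y^2 + y - 2, -4·x·y + x], [-2·x - 3·y, -3·x]].
At the point, J = [[1.0000, 15.0000], [1.5000, 9.0000]] (det J = -13.5000).
Solving J·Δ = −F gives Δ = (-4.7778, 0.1852).
Then the next iterate is (x, y)₁ = (-7.7778, 1.6852).
Re-evaluating at (-7.7778, 1.6852): F = (-17.869388, -20.172727), so ‖F‖₂ = 26.9491.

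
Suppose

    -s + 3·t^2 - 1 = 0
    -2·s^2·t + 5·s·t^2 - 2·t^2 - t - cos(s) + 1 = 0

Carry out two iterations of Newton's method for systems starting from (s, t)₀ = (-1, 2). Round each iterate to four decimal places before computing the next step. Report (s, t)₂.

(-0.6701, 0.5588)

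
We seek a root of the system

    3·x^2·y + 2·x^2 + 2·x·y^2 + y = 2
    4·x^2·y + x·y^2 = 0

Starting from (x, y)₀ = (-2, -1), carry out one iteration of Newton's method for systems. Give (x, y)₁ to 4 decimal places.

At (-2, -1): F = (-11.0000, -18.0000).
Jacobian J = [[6·x·y + 4·x + 2·y^2, 3·x^2 + 4·x·y + 1], [8·x·y + y^2, 4·x^2 + 2·x·y]].
At the point, J = [[6.0000, 21.0000], [17.0000, 20.0000]] (det J = -237.0000).
Solving J·Δ = −F gives Δ = (0.6667, 0.3333).
Then the next iterate is (x, y)₁ = (-1.3333, -0.6667).

(-1.3333, -0.6667)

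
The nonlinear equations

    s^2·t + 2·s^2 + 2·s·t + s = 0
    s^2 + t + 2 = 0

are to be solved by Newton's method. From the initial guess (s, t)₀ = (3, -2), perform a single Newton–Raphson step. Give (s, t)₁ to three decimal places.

(1.452, -1.710)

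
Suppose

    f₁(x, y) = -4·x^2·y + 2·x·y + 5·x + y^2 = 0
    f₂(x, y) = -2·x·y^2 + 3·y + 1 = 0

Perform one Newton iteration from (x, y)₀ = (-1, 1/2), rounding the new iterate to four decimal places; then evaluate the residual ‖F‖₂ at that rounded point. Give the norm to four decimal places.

2.5446

At (-1, 1/2): F = (-7.7500, 3.0000).
Jacobian J = [[-8·x·y + 2·y + 5, -4·x^2 + 2·x + 2·y], [-2·y^2, -4·x·y + 3]].
At the point, J = [[10.0000, -5.0000], [-0.5000, 5.0000]] (det J = 47.5000).
Solving J·Δ = −F gives Δ = (0.5000, -0.5500).
Then the next iterate is (x, y)₁ = (-0.5000, -0.0500).
Re-evaluating at (-0.5000, -0.0500): F = (-2.3975, 0.8525), so ‖F‖₂ = 2.5446.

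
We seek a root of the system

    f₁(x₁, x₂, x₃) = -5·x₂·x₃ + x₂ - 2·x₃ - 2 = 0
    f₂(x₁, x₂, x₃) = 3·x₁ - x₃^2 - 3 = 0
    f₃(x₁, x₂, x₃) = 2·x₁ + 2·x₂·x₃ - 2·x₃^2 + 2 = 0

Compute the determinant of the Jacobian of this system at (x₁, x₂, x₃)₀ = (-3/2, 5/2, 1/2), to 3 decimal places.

-27.000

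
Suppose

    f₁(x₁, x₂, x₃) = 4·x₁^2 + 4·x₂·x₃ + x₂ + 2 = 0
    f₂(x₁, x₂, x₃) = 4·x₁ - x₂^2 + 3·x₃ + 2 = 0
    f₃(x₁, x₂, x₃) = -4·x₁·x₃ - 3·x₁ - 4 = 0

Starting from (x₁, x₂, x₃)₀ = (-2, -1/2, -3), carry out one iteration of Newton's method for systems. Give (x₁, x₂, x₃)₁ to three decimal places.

(-10.582, 11.864, 9.405)

At (-2, -1/2, -3): F = (23.500, -15.250, -22.000).
Jacobian J = [[8·x₁, 4·x₃ + 1, 4·x₂], [4, -2·x₂, 3], [-4·x₃ - 3, 0, -4·x₁]].
At the point, J = [[-16.000, -11.000, -2.000], [4.000, 1.000, 3.000], [9.000, 0.000, 8.000]] (det J = -55.000).
Solving J·Δ = −F gives Δ = (-8.582, 12.364, 12.405).
Then the next iterate is (x₁, x₂, x₃)₁ = (-10.582, 11.864, 9.405).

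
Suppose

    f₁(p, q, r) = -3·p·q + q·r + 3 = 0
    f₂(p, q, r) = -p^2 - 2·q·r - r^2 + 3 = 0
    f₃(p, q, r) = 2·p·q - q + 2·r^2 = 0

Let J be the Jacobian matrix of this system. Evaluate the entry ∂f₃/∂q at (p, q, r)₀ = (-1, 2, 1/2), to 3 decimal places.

∂f₃/∂q = 2·p - 1.
At (-1, 2, 1/2) this is -3.000.

-3.000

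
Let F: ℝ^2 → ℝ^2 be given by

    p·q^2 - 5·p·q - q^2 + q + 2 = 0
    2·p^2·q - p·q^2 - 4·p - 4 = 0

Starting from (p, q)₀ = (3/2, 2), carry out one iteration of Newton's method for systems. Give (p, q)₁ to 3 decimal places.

(2.167, -0.889)

At (3/2, 2): F = (-9.000, -7.000).
Jacobian J = [[q^2 - 5·q, 2·p·q - 5·p - 2·q + 1], [4·p·q - q^2 - 4, 2·p^2 - 2·p·q]].
At the point, J = [[-6.000, -4.500], [4.000, -1.500]] (det J = 27.000).
Solving J·Δ = −F gives Δ = (0.667, -2.889).
Then the next iterate is (p, q)₁ = (2.167, -0.889).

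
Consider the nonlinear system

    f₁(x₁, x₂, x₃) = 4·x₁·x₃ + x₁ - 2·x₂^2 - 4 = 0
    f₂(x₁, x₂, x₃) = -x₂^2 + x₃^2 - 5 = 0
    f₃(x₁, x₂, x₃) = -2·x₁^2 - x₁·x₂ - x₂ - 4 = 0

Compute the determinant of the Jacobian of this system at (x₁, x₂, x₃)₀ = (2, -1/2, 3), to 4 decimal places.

J = [[4·x₃ + 1, -4·x₂, 4·x₁], [0, -2·x₂, 2·x₃], [-4·x₁ - x₂, -x₁ - 1, 0]].
At the point, J = [[13.0000, 2.0000, 8.0000], [0.0000, 1.0000, 6.0000], [-7.5000, -3.0000, 0.0000]].
det J = 204.0000.

204.0000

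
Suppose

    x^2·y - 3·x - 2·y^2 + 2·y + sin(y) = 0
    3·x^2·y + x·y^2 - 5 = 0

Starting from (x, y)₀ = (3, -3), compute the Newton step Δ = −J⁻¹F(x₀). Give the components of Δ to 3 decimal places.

At (3, -3): F = (-60.14112, -59.000).
Jacobian J = [[2·x·y - 3, x^2 - 4·y + cos(y) + 2], [6·x·y + y^2, 3·x^2 + 2·x·y]].
At the point, J = [[-21.000, 22.01001], [-45.000, 9.000]] (det J = 801.45034).
Solving J·Δ = −F gives Δ = (-0.945, 1.831).

(-0.945, 1.831)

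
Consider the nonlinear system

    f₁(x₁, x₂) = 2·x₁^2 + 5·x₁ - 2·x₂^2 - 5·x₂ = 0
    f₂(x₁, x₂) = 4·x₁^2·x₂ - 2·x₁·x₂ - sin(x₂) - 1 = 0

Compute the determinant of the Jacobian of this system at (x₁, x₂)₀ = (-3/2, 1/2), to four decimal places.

J = [[4·x₁ + 5, -4·x₂ - 5], [8·x₁·x₂ - 2·x₂, 4·x₁^2 - 2·x₁ - cos(x₂)]].
At the point, J = [[-1.0000, -7.0000], [-7.0000, 11.122417]].
det J = -60.1224.

-60.1224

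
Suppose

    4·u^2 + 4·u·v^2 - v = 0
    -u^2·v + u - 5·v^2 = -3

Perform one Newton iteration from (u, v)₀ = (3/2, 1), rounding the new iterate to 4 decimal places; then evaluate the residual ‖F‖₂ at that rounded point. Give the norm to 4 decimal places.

At (3/2, 1): F = (14.0000, -2.7500).
Jacobian J = [[8·u + 4·v^2, 8·u·v - 1], [-2·u·v + 1, -u^2 - 10·v]].
At the point, J = [[16.0000, 11.0000], [-2.0000, -12.2500]] (det J = -174.0000).
Solving J·Δ = −F gives Δ = (-0.8118, -0.0920).
Then the next iterate is (u, v)₁ = (0.6882, 0.9080).
Re-evaluating at (0.6882, 0.9080): F = (3.256061, -0.864166), so ‖F‖₂ = 3.3688.

3.3688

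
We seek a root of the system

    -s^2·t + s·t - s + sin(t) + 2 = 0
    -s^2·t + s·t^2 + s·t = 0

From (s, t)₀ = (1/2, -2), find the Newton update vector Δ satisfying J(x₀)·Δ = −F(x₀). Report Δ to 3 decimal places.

(-0.037, 0.771)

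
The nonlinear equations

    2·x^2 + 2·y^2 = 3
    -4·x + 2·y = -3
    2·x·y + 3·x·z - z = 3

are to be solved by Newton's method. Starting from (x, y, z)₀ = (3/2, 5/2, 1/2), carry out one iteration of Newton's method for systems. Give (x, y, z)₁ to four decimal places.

(1.3462, 1.1923, 0.1209)

At (3/2, 5/2, 1/2): F = (14.0000, 2.0000, 6.2500).
Jacobian J = [[4·x, 4·y, 0], [-4, 2, 0], [2·y + 3·z, 2·x, 3·x - 1]].
At the point, J = [[6.0000, 10.0000, 0.0000], [-4.0000, 2.0000, 0.0000], [6.5000, 3.0000, 3.5000]] (det J = 182.0000).
Solving J·Δ = −F gives Δ = (-0.1538, -1.3077, -0.3791).
Then the next iterate is (x, y, z)₁ = (1.3462, 1.1923, 0.1209).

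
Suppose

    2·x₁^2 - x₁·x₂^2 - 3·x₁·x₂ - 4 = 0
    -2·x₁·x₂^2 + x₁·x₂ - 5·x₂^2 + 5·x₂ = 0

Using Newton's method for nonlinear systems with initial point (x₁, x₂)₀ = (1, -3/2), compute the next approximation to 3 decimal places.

At (1, -3/2): F = (0.250, -24.750).
Jacobian J = [[4·x₁ - x₂^2 - 3·x₂, -2·x₁·x₂ - 3·x₁], [-2·x₂^2 + x₂, -4·x₁·x₂ + x₁ - 10·x₂ + 5]].
At the point, J = [[6.250, 0.000], [-6.000, 27.000]] (det J = 168.750).
Solving J·Δ = −F gives Δ = (-0.040, 0.908).
Then the next iterate is (x₁, x₂)₁ = (0.960, -0.592).

(0.960, -0.592)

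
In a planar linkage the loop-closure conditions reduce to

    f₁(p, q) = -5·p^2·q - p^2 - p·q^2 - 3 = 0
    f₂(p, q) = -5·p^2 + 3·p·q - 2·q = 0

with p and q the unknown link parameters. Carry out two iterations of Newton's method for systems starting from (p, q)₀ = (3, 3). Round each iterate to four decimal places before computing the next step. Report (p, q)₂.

At (3, 3): F = (-174.0000, -24.0000).
Jacobian J = [[-10·p·q - 2·p - q^2, -5·p^2 - 2·p·q], [-10·p + 3·q, 3·p - 2]].
At the point, J = [[-105.0000, -63.0000], [-21.0000, 7.0000]] (det J = -2058.0000).
Solving J·Δ = −F gives Δ = (-1.3265, -0.5510).
Then the next iterate is (p, q)₁ = (1.6735, 2.4490).
Round to (1.6735, 2.4490) and repeat: F = (-50.130962, -6.605807), J = [[-50.328616, -22.199814], [-9.3880, 3.0205]].
Δ = (-0.8270, -0.3833), so (p, q)₂ = (0.8465, 2.0657).

(0.8465, 2.0657)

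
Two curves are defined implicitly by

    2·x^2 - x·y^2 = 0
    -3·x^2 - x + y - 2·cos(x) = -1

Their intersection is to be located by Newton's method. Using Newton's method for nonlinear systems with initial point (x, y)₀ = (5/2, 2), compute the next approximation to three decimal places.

(1.345, 1.557)

At (5/2, 2): F = (2.500, -16.64771).
Jacobian J = [[4·x - y^2, -2·x·y], [-6·x + 2·sin(x) - 1, 1]].
At the point, J = [[6.000, -10.000], [-14.80306, 1.000]] (det J = -142.03056).
Solving J·Δ = −F gives Δ = (-1.155, -0.443).
Then the next iterate is (x, y)₁ = (1.345, 1.557).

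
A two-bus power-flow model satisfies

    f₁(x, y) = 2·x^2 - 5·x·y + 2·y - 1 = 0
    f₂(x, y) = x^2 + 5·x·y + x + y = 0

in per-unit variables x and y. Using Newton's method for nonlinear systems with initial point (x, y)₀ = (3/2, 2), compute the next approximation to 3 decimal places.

(0.328, 1.488)

At (3/2, 2): F = (-7.500, 20.750).
Jacobian J = [[4·x - 5·y, -5·x + 2], [2·x + 5·y + 1, 5·x + 1]].
At the point, J = [[-4.000, -5.500], [14.000, 8.500]] (det J = 43.000).
Solving J·Δ = −F gives Δ = (-1.172, -0.512).
Then the next iterate is (x, y)₁ = (0.328, 1.488).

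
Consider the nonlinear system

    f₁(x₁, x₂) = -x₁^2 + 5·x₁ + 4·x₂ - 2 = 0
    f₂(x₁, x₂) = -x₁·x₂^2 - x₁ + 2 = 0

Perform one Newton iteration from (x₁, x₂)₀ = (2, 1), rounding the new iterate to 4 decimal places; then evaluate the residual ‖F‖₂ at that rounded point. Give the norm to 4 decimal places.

66.5733

At (2, 1): F = (8.0000, -2.0000).
Jacobian J = [[-2·x₁ + 5, 4], [-x₂^2 - 1, -2·x₁·x₂]].
At the point, J = [[1.0000, 4.0000], [-2.0000, -4.0000]] (det J = 4.0000).
Solving J·Δ = −F gives Δ = (6.0000, -3.5000).
Then the next iterate is (x₁, x₂)₁ = (8.0000, -2.5000).
Re-evaluating at (8.0000, -2.5000): F = (-36.0000, -56.0000), so ‖F‖₂ = 66.5733.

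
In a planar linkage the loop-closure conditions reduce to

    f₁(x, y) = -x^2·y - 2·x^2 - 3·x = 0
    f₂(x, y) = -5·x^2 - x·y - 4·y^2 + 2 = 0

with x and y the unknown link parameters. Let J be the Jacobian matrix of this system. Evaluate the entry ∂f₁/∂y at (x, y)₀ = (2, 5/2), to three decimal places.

-4.000

∂f₁/∂y = -x^2.
At (2, 5/2) this is -4.000.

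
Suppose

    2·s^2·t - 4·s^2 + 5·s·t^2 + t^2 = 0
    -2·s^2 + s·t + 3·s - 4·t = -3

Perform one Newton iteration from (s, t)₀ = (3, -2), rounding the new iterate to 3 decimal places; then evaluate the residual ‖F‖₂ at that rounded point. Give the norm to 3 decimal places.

At (3, -2): F = (-8.000, -4.000).
Jacobian J = [[4·s·t - 8·s + 5·t^2, 2·s^2 + 10·s·t + 2·t], [-4·s + t + 3, s - 4]].
At the point, J = [[-28.000, -46.000], [-11.000, -1.000]] (det J = -478.000).
Solving J·Δ = −F gives Δ = (-0.368, 0.050).
Then the next iterate is (s, t)₁ = (2.632, -1.950).
Re-evaluating at (2.632, -1.950): F = (-0.88325, -0.29125), so ‖F‖₂ = 0.930.

0.930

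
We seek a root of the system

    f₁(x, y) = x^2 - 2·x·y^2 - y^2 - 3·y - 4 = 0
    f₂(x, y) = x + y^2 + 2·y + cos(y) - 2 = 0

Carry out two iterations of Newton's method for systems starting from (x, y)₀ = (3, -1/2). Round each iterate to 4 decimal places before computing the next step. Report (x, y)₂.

(2.2686, -0.8034)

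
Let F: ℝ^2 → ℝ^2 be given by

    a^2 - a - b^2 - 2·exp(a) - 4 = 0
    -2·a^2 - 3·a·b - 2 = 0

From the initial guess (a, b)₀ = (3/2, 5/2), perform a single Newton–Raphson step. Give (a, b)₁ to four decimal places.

(1.3434, -0.9745)

At (3/2, 5/2): F = (-18.463378, -17.7500).
Jacobian J = [[2·a - 2·exp(a) - 1, -2·b], [-4·a - 3·b, -3·a]].
At the point, J = [[-6.963378, -5.0000], [-13.5000, -4.5000]] (det J = -36.164798).
Solving J·Δ = −F gives Δ = (-0.1566, -3.4745).
Then the next iterate is (a, b)₁ = (1.3434, -0.9745).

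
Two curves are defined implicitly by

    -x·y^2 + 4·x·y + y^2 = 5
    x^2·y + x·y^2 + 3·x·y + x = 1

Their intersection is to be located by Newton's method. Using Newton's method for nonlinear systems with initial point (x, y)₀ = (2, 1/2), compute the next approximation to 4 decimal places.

(-2.9388, 1.9133)

At (2, 1/2): F = (-1.2500, 6.5000).
Jacobian J = [[-y^2 + 4·y, -2·x·y + 4·x + 2·y], [2·x·y + y^2 + 3·y + 1, x^2 + 2·x·y + 3·x]].
At the point, J = [[1.7500, 7.0000], [4.7500, 12.0000]] (det J = -12.2500).
Solving J·Δ = −F gives Δ = (-4.9388, 1.4133).
Then the next iterate is (x, y)₁ = (-2.9388, 1.9133).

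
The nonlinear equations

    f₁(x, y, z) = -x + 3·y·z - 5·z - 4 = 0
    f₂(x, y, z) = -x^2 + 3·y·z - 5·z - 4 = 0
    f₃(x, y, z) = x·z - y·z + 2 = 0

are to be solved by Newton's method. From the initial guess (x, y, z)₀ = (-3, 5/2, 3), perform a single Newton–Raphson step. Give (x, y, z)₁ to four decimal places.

At (-3, 5/2, 3): F = (6.5000, -5.5000, -14.5000).
Jacobian J = [[-1, 3·z, 3·y - 5], [-2·x, 3·z, 3·y - 5], [z, -z, x - y]].
At the point, J = [[-1.0000, 9.0000, 2.5000], [6.0000, 9.0000, 2.5000], [3.0000, -3.0000, -5.5000]] (det J = 294.0000).
Solving J·Δ = −F gives Δ = (1.7143, -0.0697, -1.6633).
Then the next iterate is (x, y, z)₁ = (-1.2857, 2.4303, 1.3367).

(-1.2857, 2.4303, 1.3367)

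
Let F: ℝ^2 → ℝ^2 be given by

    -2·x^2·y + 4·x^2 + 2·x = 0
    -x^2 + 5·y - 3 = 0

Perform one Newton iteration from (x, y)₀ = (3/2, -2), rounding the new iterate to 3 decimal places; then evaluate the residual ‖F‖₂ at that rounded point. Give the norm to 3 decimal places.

5.586

At (3/2, -2): F = (21.000, -15.250).
Jacobian J = [[-4·x·y + 8·x + 2, -2·x^2], [-2·x, 5]].
At the point, J = [[26.000, -4.500], [-3.000, 5.000]] (det J = 116.500).
Solving J·Δ = −F gives Δ = (-0.312, 2.863).
Then the next iterate is (x, y)₁ = (1.188, 0.863).
Re-evaluating at (1.188, 0.863): F = (5.58540, -0.09634), so ‖F‖₂ = 5.586.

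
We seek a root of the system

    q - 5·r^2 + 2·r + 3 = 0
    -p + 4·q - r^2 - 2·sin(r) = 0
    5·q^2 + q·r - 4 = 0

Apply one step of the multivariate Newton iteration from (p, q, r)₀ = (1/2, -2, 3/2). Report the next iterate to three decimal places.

At (1/2, -2, 3/2): F = (-7.250, -12.74499, 13.000).
Jacobian J = [[0, 1, -10·r + 2], [-1, 4, -2·r - 2·cos(r)], [0, 10·q + r, q]].
At the point, J = [[0.000, 1.000, -13.000], [-1.000, 4.000, -3.14147], [0.000, -18.500, -2.000]] (det J = -242.500).
Solving J·Δ = −F gives Δ = (-8.149, 0.757, -0.499).
Then the next iterate is (p, q, r)₁ = (-7.649, -1.243, 1.001).

(-7.649, -1.243, 1.001)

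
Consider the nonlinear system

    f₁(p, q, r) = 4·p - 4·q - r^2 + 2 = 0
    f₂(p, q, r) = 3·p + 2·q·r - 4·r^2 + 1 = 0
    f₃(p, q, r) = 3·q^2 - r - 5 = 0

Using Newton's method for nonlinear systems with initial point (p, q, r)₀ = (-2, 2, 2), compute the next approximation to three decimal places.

At (-2, 2, 2): F = (-18.000, -13.000, 5.000).
Jacobian J = [[4, -4, -2·r], [3, 2·r, 2·q - 8·r], [0, 6·q, -1]].
At the point, J = [[4.000, -4.000, -4.000], [3.000, 4.000, -12.000], [0.000, 12.000, -1.000]] (det J = 404.000).
Solving J·Δ = −F gives Δ = (3.772, -0.441, -0.287).
Then the next iterate is (p, q, r)₁ = (1.772, 1.559, 1.713).

(1.772, 1.559, 1.713)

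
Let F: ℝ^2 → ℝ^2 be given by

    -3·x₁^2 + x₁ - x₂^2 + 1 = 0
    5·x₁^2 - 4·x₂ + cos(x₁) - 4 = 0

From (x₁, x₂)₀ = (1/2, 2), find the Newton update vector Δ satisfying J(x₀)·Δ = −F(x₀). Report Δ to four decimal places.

At (1/2, 2): F = (-3.2500, -9.872417).
Jacobian J = [[-6·x₁ + 1, -2·x₂], [10·x₁ - sin(x₁), -4]].
At the point, J = [[-2.0000, -4.0000], [4.520574, -4.0000]] (det J = 26.082298).
Solving J·Δ = −F gives Δ = (1.0156, -1.3203).

(1.0156, -1.3203)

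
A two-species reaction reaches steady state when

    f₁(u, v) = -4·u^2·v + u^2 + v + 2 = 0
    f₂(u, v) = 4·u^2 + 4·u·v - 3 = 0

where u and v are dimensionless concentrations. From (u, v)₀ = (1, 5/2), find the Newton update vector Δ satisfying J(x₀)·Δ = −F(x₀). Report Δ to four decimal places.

(0.8333, -6.5000)

At (1, 5/2): F = (-4.5000, 11.0000).
Jacobian J = [[-8·u·v + 2·u, -4·u^2 + 1], [8·u + 4·v, 4·u]].
At the point, J = [[-18.0000, -3.0000], [18.0000, 4.0000]] (det J = -18.0000).
Solving J·Δ = −F gives Δ = (0.8333, -6.5000).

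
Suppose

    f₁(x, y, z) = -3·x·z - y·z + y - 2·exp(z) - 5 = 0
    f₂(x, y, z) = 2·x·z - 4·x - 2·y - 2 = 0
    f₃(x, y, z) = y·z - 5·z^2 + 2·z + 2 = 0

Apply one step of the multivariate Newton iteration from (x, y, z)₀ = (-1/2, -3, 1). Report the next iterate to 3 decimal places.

(-3.520, 2.454, 1.132)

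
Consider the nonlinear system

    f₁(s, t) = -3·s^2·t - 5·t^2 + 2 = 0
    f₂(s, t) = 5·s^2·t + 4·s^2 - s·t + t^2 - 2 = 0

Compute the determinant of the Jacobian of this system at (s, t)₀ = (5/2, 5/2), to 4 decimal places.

J = [[-6·s·t, -3·s^2 - 10·t], [10·s·t + 8·s - t, 5·s^2 - s + 2·t]].
At the point, J = [[-37.5000, -43.7500], [80.0000, 33.7500]].
det J = 2234.3750.

2234.3750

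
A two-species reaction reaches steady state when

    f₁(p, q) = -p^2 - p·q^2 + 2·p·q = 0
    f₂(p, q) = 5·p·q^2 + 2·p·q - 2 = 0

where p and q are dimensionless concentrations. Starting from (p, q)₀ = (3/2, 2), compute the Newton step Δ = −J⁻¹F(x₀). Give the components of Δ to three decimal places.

At (3/2, 2): F = (-2.250, 34.000).
Jacobian J = [[-2·p - q^2 + 2·q, -2·p·q + 2·p], [5·q^2 + 2·q, 10·p·q + 2·p]].
At the point, J = [[-3.000, -3.000], [24.000, 33.000]] (det J = -27.000).
Solving J·Δ = −F gives Δ = (1.028, -1.778).

(1.028, -1.778)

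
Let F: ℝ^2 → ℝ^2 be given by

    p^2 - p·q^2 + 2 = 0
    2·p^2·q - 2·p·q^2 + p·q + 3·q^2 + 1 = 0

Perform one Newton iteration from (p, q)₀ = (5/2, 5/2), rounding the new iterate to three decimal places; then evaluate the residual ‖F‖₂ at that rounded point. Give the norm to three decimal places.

At (5/2, 5/2): F = (-7.375, 26.000).
Jacobian J = [[2·p - q^2, -2·p·q], [4·p·q - 2·q^2 + q, 2·p^2 - 4·p·q + p + 6·q]].
At the point, J = [[-1.250, -12.500], [15.000, 5.000]] (det J = 181.250).
Solving J·Δ = −F gives Δ = (-1.590, -0.431).
Then the next iterate is (p, q)₁ = (0.910, 2.069).
Re-evaluating at (0.910, 2.069): F = (-1.06739, 11.36077), so ‖F‖₂ = 11.411.

11.411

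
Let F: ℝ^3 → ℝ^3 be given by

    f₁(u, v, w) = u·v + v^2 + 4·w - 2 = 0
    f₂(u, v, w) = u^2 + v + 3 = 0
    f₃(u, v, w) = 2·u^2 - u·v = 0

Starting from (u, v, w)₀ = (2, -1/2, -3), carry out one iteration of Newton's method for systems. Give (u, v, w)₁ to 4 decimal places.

(0.6667, -1.6667, 0.8125)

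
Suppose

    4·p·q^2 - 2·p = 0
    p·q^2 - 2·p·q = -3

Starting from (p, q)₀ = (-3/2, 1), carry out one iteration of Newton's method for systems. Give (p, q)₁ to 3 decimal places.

At (-3/2, 1): F = (-3.000, 4.500).
Jacobian J = [[4·q^2 - 2, 8·p·q], [q^2 - 2·q, 2·p·q - 2·p]].
At the point, J = [[2.000, -12.000], [-1.000, 0.000]] (det J = -12.000).
Solving J·Δ = −F gives Δ = (4.500, 0.500).
Then the next iterate is (p, q)₁ = (3.000, 1.500).

(3.000, 1.500)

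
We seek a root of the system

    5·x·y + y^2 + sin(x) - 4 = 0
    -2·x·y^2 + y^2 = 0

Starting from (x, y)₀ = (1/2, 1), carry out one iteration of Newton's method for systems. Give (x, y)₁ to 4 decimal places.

At (1/2, 1): F = (-0.020574, 0.0000).
Jacobian J = [[5·y + cos(x), 5·x + 2·y], [-2·y^2, -4·x·y + 2·y]].
At the point, J = [[5.877583, 4.5000], [-2.0000, 0.0000]] (det J = 9.0000).
Solving J·Δ = −F gives Δ = (0.0000, 0.0046).
Then the next iterate is (x, y)₁ = (0.5000, 1.0046).

(0.5000, 1.0046)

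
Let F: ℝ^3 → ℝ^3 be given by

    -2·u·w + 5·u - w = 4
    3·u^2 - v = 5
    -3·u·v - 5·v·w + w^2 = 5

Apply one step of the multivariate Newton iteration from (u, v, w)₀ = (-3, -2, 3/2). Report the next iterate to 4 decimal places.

At (-3, -2, 3/2): F = (-11.5000, 24.0000, -5.7500).
Jacobian J = [[-2·w + 5, 0, -2·u - 1], [6·u, -1, 0], [-3·v, -3·u - 5·w, -5·v + 2·w]].
At the point, J = [[2.0000, 0.0000, 5.0000], [-18.0000, -1.0000, 0.0000], [6.0000, 1.5000, 13.0000]] (det J = -131.0000).
Solving J·Δ = −F gives Δ = (2.2958, -17.3244, 1.3817).
Then the next iterate is (u, v, w)₁ = (-0.7042, -19.3244, 2.8817).

(-0.7042, -19.3244, 2.8817)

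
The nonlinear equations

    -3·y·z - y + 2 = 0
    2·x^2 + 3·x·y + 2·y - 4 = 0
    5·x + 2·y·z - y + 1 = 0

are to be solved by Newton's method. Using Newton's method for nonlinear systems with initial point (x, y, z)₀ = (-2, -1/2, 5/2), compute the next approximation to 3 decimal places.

(-0.958, -1.474, -7.188)

At (-2, -1/2, 5/2): F = (6.250, 6.000, -11.000).
Jacobian J = [[0, -3·z - 1, -3·y], [4·x + 3·y, 3·x + 2, 0], [5, 2·z - 1, 2·y]].
At the point, J = [[0.000, -8.500, 1.500], [-9.500, -4.000, 0.000], [5.000, 4.000, -1.000]] (det J = 53.750).
Solving J·Δ = −F gives Δ = (1.042, -0.974, -9.688).
Then the next iterate is (x, y, z)₁ = (-0.958, -1.474, -7.188).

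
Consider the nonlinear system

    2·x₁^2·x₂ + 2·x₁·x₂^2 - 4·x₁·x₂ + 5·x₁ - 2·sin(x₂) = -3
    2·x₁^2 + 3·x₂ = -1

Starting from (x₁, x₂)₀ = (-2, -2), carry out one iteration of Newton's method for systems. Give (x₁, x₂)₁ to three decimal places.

(-1.309, -1.158)

At (-2, -2): F = (-53.18141, 3.000).
Jacobian J = [[4·x₁·x₂ + 2·x₂^2 - 4·x₂ + 5, 2·x₁^2 + 4·x₁·x₂ - 4·x₁ - 2·cos(x₂)], [4·x₁, 3]].
At the point, J = [[37.000, 32.83229], [-8.000, 3.000]] (det J = 373.65835).
Solving J·Δ = −F gives Δ = (0.691, 0.842).
Then the next iterate is (x₁, x₂)₁ = (-1.309, -1.158).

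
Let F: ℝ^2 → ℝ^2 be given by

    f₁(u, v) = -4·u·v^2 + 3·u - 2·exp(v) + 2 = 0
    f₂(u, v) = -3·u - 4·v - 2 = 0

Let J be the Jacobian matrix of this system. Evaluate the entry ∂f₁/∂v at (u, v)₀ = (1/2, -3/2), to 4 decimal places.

5.5537

∂f₁/∂v = -8·u·v - 2·exp(v).
At (1/2, -3/2) this is 5.5537.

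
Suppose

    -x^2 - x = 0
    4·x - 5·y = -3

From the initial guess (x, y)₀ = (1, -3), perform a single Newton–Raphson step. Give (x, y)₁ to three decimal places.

At (1, -3): F = (-2.000, 22.000).
Jacobian J = [[-2·x - 1, 0], [4, -5]].
At the point, J = [[-3.000, 0.000], [4.000, -5.000]] (det J = 15.000).
Solving J·Δ = −F gives Δ = (-0.667, 3.867).
Then the next iterate is (x, y)₁ = (0.333, 0.867).

(0.333, 0.867)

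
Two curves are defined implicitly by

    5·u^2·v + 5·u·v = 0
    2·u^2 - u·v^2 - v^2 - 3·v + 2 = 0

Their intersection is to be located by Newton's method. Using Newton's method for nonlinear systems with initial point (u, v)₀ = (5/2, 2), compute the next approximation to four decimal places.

(1.5278, 1.3333)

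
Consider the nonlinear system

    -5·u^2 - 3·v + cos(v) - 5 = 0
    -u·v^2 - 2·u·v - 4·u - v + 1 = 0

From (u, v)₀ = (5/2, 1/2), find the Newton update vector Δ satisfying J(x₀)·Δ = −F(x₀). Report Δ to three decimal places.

(-1.387, -0.628)

At (5/2, 1/2): F = (-36.87242, -12.625).
Jacobian J = [[-10·u, -sin(v) - 3], [-v^2 - 2·v - 4, -2·u·v - 2·u - 1]].
At the point, J = [[-25.000, -3.47943], [-5.250, -8.500]] (det J = 194.23302).
Solving J·Δ = −F gives Δ = (-1.387, -0.628).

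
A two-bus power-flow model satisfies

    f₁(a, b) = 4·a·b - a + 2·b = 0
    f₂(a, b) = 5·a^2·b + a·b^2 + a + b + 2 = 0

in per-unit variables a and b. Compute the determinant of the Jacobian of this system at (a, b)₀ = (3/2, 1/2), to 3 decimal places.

-56.250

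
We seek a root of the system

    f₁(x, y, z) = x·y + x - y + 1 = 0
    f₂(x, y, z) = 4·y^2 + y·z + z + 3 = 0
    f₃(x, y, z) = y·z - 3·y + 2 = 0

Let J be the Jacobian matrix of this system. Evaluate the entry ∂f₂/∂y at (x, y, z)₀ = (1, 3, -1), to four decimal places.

23.0000

∂f₂/∂y = 8·y + z.
At (1, 3, -1) this is 23.0000.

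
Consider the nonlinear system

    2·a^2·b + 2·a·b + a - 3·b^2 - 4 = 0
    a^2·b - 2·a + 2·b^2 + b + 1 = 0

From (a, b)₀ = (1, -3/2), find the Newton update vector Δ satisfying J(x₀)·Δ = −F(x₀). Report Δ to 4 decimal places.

(-0.5825, 0.8531)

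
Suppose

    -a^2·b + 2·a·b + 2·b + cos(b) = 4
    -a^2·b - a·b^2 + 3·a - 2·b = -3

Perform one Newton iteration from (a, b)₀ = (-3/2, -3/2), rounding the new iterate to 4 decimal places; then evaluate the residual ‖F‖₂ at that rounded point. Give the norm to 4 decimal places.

At (-3/2, -3/2): F = (0.945737, 8.2500).
Jacobian J = [[-2·a·b + 2·b, -a^2 + 2·a - sin(b) + 2], [-2·a·b - b^2 + 3, -a^2 - 2·a·b - 2]].
At the point, J = [[-7.5000, -2.252505], [-3.7500, -8.7500]] (det J = 57.178106).
Solving J·Δ = −F gives Δ = (-0.1803, 1.0201).
Then the next iterate is (a, b)₁ = (-1.6803, -0.4799).
Re-evaluating at (-1.6803, -0.4799): F = (-1.105053, 0.660833), so ‖F‖₂ = 1.2876.

1.2876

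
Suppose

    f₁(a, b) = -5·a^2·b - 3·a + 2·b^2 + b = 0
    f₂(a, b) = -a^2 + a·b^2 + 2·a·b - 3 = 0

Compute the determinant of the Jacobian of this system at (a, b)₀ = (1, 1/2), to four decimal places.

-25.5000

J = [[-10·a·b - 3, -5·a^2 + 4·b + 1], [-2·a + b^2 + 2·b, 2·a·b + 2·a]].
At the point, J = [[-8.0000, -2.0000], [-0.7500, 3.0000]].
det J = -25.5000.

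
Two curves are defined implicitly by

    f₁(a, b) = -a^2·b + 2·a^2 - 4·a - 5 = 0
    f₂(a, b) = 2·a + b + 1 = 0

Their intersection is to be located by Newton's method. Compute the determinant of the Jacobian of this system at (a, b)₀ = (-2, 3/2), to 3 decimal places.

2.000

J = [[-2·a·b + 4·a - 4, -a^2], [2, 1]].
At the point, J = [[-6.000, -4.000], [2.000, 1.000]].
det J = 2.000.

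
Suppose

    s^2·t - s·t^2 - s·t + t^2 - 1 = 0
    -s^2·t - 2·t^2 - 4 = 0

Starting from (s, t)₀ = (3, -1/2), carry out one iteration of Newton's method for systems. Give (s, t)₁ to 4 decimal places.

At (3, -1/2): F = (-4.5000, 0.0000).
Jacobian J = [[2·s·t - t^2 - t, s^2 - 2·s·t - s + 2·t], [-2·s·t, -s^2 - 4·t]].
At the point, J = [[-2.7500, 8.0000], [3.0000, -7.0000]] (det J = -4.7500).
Solving J·Δ = −F gives Δ = (6.6316, 2.8421).
Then the next iterate is (s, t)₁ = (9.6316, 2.3421).

(9.6316, 2.3421)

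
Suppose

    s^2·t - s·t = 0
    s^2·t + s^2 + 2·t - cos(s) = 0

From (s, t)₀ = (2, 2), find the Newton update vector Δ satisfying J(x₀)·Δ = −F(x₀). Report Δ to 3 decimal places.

(0.867, -4.602)

At (2, 2): F = (4.000, 16.41615).
Jacobian J = [[2·s·t - t, s^2 - s], [2·s·t + 2·s + sin(s), s^2 + 2]].
At the point, J = [[6.000, 2.000], [12.90930, 6.000]] (det J = 10.18141).
Solving J·Δ = −F gives Δ = (0.867, -4.602).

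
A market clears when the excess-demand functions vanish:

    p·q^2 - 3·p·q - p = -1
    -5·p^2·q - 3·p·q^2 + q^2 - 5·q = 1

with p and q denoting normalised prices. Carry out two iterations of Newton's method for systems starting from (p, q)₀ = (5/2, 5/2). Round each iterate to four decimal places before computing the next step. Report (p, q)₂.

(0.1522, 2.2305)

At (5/2, 5/2): F = (-4.6250, -132.2500).
Jacobian J = [[q^2 - 3·q - 1, 2·p·q - 3·p], [-10·p·q - 3·q^2, -5·p^2 - 6·p·q + 2·q - 5]].
At the point, J = [[-2.2500, 5.0000], [-81.2500, -68.7500]] (det J = 560.9375).
Solving J·Δ = −F gives Δ = (-1.7457, 0.1394).
Then the next iterate is (p, q)₁ = (0.7543, 2.6394).
Round to (0.7543, 2.6394) and repeat: F = (-0.472218, -30.503585), J = [[-1.951768, 1.718899], [-40.808291, -14.511439]].
Δ = (-0.6021, -0.4089), so (p, q)₂ = (0.1522, 2.2305).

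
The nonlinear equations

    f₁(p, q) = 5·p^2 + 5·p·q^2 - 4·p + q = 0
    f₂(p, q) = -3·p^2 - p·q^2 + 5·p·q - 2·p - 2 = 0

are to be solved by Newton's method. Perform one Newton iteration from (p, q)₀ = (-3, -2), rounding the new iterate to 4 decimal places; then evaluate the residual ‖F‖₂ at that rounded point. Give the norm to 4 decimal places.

13.9284

At (-3, -2): F = (-5.0000, 19.0000).
Jacobian J = [[10·p + 5·q^2 - 4, 10·p·q + 1], [-6·p - q^2 + 5·q - 2, -2·p·q + 5·p]].
At the point, J = [[-14.0000, 61.0000], [2.0000, -27.0000]] (det J = 256.0000).
Solving J·Δ = −F gives Δ = (4.0000, 1.0000).
Then the next iterate is (p, q)₁ = (1.0000, -1.0000).
Re-evaluating at (1.0000, -1.0000): F = (5.0000, -13.0000), so ‖F‖₂ = 13.9284.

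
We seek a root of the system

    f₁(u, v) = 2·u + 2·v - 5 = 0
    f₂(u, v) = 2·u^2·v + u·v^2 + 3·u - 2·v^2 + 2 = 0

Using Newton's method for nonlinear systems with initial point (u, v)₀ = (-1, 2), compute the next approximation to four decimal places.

At (-1, 2): F = (-3.0000, -9.0000).
Jacobian J = [[2, 2], [4·u·v + v^2 + 3, 2·u^2 + 2·u·v - 4·v]].
At the point, J = [[2.0000, 2.0000], [-1.0000, -10.0000]] (det J = -18.0000).
Solving J·Δ = −F gives Δ = (2.6667, -1.1667).
Then the next iterate is (u, v)₁ = (1.6667, 0.8333).

(1.6667, 0.8333)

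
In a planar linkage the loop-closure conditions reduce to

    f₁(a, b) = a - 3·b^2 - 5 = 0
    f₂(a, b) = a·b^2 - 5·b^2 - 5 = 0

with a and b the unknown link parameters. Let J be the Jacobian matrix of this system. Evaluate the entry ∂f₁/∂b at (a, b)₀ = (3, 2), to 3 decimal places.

-12.000

∂f₁/∂b = -6·b.
At (3, 2) this is -12.000.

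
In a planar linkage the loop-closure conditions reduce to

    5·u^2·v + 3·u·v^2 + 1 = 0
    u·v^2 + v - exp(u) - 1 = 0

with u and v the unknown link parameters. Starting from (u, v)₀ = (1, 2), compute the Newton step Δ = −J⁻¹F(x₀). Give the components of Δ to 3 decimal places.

(-0.551, -0.315)

At (1, 2): F = (23.000, 2.28172).
Jacobian J = [[10·u·v + 3·v^2, 5·u^2 + 6·u·v], [v^2 - exp(u), 2·u·v + 1]].
At the point, J = [[32.000, 17.000], [1.28172, 5.000]] (det J = 138.21079).
Solving J·Δ = −F gives Δ = (-0.551, -0.315).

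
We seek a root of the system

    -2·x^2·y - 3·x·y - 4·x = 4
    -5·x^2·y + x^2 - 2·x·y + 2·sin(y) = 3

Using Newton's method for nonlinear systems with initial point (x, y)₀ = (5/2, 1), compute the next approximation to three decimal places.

(-1.107, 2.366)

At (5/2, 1): F = (-34.000, -31.31706).
Jacobian J = [[-4·x·y - 3·y - 4, -2·x^2 - 3·x], [-10·x·y + 2·x - 2·y, -5·x^2 - 2·x + 2·cos(y)]].
At the point, J = [[-17.000, -20.000], [-22.000, -35.16940]] (det J = 157.87972).
Solving J·Δ = −F gives Δ = (-3.607, 1.366).
Then the next iterate is (x, y)₁ = (-1.107, 2.366).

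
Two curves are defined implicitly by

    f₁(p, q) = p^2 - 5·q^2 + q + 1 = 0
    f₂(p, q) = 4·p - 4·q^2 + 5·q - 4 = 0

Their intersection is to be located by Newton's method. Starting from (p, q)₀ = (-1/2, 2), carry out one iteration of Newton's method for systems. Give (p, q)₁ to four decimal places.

(0.0029, 1.0920)

At (-1/2, 2): F = (-16.7500, -12.0000).
Jacobian J = [[2·p, -10·q + 1], [4, -8·q + 5]].
At the point, J = [[-1.0000, -19.0000], [4.0000, -11.0000]] (det J = 87.0000).
Solving J·Δ = −F gives Δ = (0.5029, -0.9080).
Then the next iterate is (p, q)₁ = (0.0029, 1.0920).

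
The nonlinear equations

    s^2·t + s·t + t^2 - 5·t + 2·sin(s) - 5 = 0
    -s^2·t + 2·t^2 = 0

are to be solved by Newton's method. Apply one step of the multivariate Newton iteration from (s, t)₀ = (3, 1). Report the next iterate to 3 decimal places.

At (3, 1): F = (3.28224, -7.000).
Jacobian J = [[2·s·t + t + 2·cos(s), s^2 + s + 2·t - 5], [-2·s·t, -s^2 + 4·t]].
At the point, J = [[5.02002, 9.000], [-6.000, -5.000]] (det J = 28.89992).
Solving J·Δ = −F gives Δ = (-1.612, 0.534).
Then the next iterate is (s, t)₁ = (1.388, 1.534).

(1.388, 1.534)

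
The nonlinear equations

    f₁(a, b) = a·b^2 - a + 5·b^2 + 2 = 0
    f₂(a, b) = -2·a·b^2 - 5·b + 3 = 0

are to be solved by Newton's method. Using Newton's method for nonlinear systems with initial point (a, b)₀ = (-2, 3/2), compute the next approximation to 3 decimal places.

(-2.706, 0.404)

At (-2, 3/2): F = (10.750, 4.500).
Jacobian J = [[b^2 - 1, 2·a·b + 10·b], [-2·b^2, -4·a·b - 5]].
At the point, J = [[1.250, 9.000], [-4.500, 7.000]] (det J = 49.250).
Solving J·Δ = −F gives Δ = (-0.706, -1.096).
Then the next iterate is (a, b)₁ = (-2.706, 0.404).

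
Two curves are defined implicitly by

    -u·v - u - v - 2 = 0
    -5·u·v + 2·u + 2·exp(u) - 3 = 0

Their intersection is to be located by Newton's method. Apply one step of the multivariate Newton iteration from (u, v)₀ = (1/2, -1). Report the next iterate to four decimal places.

(-0.0306, -1.6667)

At (1/2, -1): F = (-1.0000, 3.797443).
Jacobian J = [[-v - 1, -u - 1], [-5·v + 2·exp(u) + 2, -5·u]].
At the point, J = [[0.0000, -1.5000], [10.297443, -2.5000]] (det J = 15.446164).
Solving J·Δ = −F gives Δ = (-0.5306, -0.6667).
Then the next iterate is (u, v)₁ = (-0.0306, -1.6667).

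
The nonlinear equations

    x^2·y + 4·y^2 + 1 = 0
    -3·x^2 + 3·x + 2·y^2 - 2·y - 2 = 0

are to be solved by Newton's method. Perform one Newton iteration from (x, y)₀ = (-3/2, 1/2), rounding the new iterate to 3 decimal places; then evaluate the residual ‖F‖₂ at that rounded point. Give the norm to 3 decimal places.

4.063

At (-3/2, 1/2): F = (3.125, -13.750).
Jacobian J = [[2·x·y, x^2 + 8·y], [-6·x + 3, 4·y - 2]].
At the point, J = [[-1.500, 6.250], [12.000, 0.000]] (det J = -75.000).
Solving J·Δ = −F gives Δ = (1.146, -0.225).
Then the next iterate is (x, y)₁ = (-0.354, 0.275).
Re-evaluating at (-0.354, 0.275): F = (1.33696, -3.83670), so ‖F‖₂ = 4.063.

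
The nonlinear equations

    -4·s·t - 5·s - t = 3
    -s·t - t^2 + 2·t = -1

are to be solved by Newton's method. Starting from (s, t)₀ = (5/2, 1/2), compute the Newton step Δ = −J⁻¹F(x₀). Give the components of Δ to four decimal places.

(-7.4000, 2.8000)

At (5/2, 1/2): F = (-21.0000, 0.5000).
Jacobian J = [[-4·t - 5, -4·s - 1], [-t, -s - 2·t + 2]].
At the point, J = [[-7.0000, -11.0000], [-0.5000, -1.5000]] (det J = 5.0000).
Solving J·Δ = −F gives Δ = (-7.4000, 2.8000).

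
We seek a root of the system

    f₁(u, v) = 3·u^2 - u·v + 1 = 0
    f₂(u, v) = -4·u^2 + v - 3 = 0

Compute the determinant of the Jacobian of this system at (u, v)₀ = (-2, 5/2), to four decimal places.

J = [[6·u - v, -u], [-8·u, 1]].
At the point, J = [[-14.5000, 2.0000], [16.0000, 1.0000]].
det J = -46.5000.

-46.5000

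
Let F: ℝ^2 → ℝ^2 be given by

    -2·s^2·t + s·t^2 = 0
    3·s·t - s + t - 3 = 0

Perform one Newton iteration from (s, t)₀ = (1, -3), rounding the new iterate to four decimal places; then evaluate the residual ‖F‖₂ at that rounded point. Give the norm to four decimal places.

6333.2668

At (1, -3): F = (15.0000, -16.0000).
Jacobian J = [[-4·s·t + t^2, -2·s^2 + 2·s·t], [3·t - 1, 3·s + 1]].
At the point, J = [[21.0000, -8.0000], [-10.0000, 4.0000]] (det J = 4.0000).
Solving J·Δ = −F gives Δ = (17.0000, 46.5000).
Then the next iterate is (s, t)₁ = (18.0000, 43.5000).
Re-evaluating at (18.0000, 43.5000): F = (5872.5000, 2371.5000), so ‖F‖₂ = 6333.2668.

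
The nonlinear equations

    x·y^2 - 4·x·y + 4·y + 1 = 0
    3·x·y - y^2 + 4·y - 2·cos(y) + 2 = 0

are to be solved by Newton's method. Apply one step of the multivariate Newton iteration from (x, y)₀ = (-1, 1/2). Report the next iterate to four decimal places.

At (-1, 1/2): F = (4.7500, 0.494835).
Jacobian J = [[y^2 - 4·y, 2·x·y - 4·x + 4], [3·y, 3·x - 2·y + 2·sin(y) + 4]].
At the point, J = [[-1.7500, 7.0000], [1.5000, 0.958851]] (det J = -12.177989).
Solving J·Δ = −F gives Δ = (0.0896, -0.6562).
Then the next iterate is (x, y)₁ = (-0.9104, -0.1562).

(-0.9104, -0.1562)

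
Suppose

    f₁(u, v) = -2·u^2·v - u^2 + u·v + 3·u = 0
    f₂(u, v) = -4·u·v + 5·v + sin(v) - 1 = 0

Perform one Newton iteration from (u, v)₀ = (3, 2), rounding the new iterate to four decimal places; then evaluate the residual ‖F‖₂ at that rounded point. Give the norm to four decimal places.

4.1132

At (3, 2): F = (-30.0000, -14.090703).
Jacobian J = [[-4·u·v - 2·u + v + 3, -2·u^2 + u], [-4·v, -4·u + cos(v) + 5]].
At the point, J = [[-25.0000, -15.0000], [-8.0000, -7.416147]] (det J = 65.403671).
Solving J·Δ = −F gives Δ = (-0.1701, -1.7165).
Then the next iterate is (u, v)₁ = (2.8299, 0.2835).
Re-evaluating at (2.8299, 0.2835): F = (-3.257083, -2.511889), so ‖F‖₂ = 4.1132.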